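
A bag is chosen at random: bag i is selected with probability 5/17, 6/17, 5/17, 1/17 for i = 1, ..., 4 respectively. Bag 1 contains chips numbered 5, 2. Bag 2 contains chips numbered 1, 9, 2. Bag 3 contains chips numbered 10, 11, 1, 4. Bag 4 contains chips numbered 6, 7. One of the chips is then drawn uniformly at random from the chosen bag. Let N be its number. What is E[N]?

161/34

E[N | bag 1] = (5+2)/2 = 7/2.
E[N | bag 2] = (1+9+2)/3 = 4.
E[N | bag 3] = (10+11+1+4)/4 = 13/2.
E[N | bag 4] = (6+7)/2 = 13/2.
E[N] = (5/17)·(7/2) + (6/17)·(4) + (5/17)·(13/2) + (1/17)·(13/2) = 161/34.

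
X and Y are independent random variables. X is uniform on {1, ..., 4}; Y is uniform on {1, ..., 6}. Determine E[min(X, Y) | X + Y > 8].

Outcomes with X + Y > 8: (3,6), (4,5), (4,6), each with probability 1/24.
E[min(X, Y) | X + Y > 8] = (3 + 4 + 4) / 3 = 11/3.

11/3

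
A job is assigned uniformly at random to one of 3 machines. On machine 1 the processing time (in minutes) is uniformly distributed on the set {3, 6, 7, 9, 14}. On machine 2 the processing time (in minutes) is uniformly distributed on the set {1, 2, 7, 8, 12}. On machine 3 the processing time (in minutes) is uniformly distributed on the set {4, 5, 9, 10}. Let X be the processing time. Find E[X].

E[X | machine 1] = (3+6+7+9+14)/5 = 39/5.
E[X | machine 2] = (1+2+7+8+12)/5 = 6.
E[X | machine 3] = (4+5+9+10)/4 = 7.
E[X] = (1/3)·(39/5) + (1/3)·(6) + (1/3)·(7) = 104/15.

104/15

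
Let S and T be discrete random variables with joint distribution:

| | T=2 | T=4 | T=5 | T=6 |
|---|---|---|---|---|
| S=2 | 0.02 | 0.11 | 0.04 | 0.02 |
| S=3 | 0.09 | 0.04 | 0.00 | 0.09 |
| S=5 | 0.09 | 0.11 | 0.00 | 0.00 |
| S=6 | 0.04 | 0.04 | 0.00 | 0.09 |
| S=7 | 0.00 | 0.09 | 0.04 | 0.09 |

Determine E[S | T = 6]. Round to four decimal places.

5.1034

P(T = 6) = 0.29.
Σ S·P over the event = 2·(0.02) + 3·(0.09) + 6·(0.09) + 7·(0.09) = 1.48.
E[S | T = 6] = (1.48) / (0.29) = 5.1034.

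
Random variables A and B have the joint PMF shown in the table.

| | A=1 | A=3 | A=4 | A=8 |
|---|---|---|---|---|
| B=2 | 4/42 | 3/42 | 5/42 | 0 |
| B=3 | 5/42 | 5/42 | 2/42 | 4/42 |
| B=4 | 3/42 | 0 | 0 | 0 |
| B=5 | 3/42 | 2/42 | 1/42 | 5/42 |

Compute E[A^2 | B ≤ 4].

P(B ≤ 4) = 31/42.
Σ A^2·P over the event = 1·(4/42) + 1·(5/42) + 1·(3/42) + 9·(3/42) + 9·(5/42) + 16·(5/42) + 16·(2/42) + 64·(4/42) = 226/21.
E[A^2 | B ≤ 4] = (226/21) / (31/42) = 452/31.

452/31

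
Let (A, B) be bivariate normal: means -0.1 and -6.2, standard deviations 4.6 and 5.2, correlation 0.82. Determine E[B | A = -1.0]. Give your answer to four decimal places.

The regression of B on A has slope ρ·σ_B/σ_A and passes through (μ_A, μ_B).
E[B | A=-1.0] = -6.2 + (0.82)·(5.2/4.6)·(-1.0 − (-0.1)) = -6.2 + (0.92696)·(-0.9) = -7.0343.

-7.0343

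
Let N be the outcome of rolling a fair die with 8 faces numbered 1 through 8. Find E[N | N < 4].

2

Given N < 4, N is equally likely to be any of {1, 2, 3}.
E[N | N < 4] = (1 + 2 + 3) / 3 = 2.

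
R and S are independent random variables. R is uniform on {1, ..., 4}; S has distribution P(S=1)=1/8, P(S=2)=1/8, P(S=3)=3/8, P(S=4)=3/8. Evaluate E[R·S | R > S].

P(R > S) = 1/4.
Summing RS·P(x,y) over outcomes with R > S gives 59/32.
E[R·S | R > S] = (59/32) / (1/4) = 59/8.

59/8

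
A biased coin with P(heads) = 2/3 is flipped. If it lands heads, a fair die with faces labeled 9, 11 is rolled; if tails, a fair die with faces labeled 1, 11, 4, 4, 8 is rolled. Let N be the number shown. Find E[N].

128/15

E[N | heads] = (9+11)/2 = 10.
E[N | tails] = (1+11+4+4+8)/5 = 28/5.
E[N] = (2/3)·(10) + (1/3)·(28/5) = 128/15.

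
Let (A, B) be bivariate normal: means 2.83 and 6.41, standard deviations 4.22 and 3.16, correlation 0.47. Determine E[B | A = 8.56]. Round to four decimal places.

E[B | A=x] = μ_B + ρ(σ_B/σ_A)(x − μ_A) for jointly normal variables.
E[B | A=8.56] = 6.41 + (0.47)·(3.16/4.22)·(8.56 − (2.83)) = 6.41 + (0.35194)·(5.73) = 8.4266.

8.4266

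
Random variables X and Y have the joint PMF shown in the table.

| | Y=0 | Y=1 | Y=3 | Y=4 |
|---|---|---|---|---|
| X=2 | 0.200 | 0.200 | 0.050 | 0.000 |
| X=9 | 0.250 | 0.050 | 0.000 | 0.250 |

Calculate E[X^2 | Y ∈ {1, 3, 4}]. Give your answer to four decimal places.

46.0000

P(Y ∈ {1, 3, 4}) = 0.550.
Σ X^2·P over the event = 4·(0.200) + 4·(0.050) + 81·(0.050) + 81·(0.250) = 25.300.
E[X^2 | Y ∈ {1, 3, 4}] = (25.300) / (0.550) = 46.0000.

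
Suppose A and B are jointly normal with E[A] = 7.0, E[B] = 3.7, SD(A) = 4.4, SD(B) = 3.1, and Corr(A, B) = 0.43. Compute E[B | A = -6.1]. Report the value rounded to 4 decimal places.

-0.2687

For a bivariate normal, E[B | A=x] = μ_B + ρ·(σ_B/σ_A)·(x − μ_A).
E[B | A=-6.1] = 3.7 + (0.43)·(3.1/4.4)·(-6.1 − (7.0)) = 3.7 + (0.302955)·(-13.1) = -0.2687.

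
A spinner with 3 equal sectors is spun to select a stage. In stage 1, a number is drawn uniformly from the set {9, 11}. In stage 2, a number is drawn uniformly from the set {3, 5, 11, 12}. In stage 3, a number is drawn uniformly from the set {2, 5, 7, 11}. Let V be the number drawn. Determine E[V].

8

E[V | stage 1] = (9+11)/2 = 10.
E[V | stage 2] = (3+5+11+12)/4 = 31/4.
E[V | stage 3] = (2+5+7+11)/4 = 25/4.
By the law of total expectation,
E[V] = (1/3)·(10) + (1/3)·(31/4) + (1/3)·(25/4) = 8.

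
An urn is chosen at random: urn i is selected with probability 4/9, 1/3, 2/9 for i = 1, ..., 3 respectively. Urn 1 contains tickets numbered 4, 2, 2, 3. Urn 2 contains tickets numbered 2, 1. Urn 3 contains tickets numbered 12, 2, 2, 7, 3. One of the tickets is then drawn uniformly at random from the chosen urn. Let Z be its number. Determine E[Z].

E[Z | urn 1] = (4+2+2+3)/4 = 11/4.
E[Z | urn 2] = (2+1)/2 = 3/2.
E[Z | urn 3] = (12+2+2+7+3)/5 = 26/5.
By the law of total expectation,
E[Z] = (4/9)·(11/4) + (1/3)·(3/2) + (2/9)·(26/5) = 259/90.

259/90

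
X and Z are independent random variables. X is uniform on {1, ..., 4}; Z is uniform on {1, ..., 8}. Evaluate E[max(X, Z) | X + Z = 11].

15/2

Outcomes with X + Z = 11: (3,8), (4,7), each with probability 1/32.
E[max(X, Z) | X + Z = 11] = (8 + 7) / 2 = 15/2.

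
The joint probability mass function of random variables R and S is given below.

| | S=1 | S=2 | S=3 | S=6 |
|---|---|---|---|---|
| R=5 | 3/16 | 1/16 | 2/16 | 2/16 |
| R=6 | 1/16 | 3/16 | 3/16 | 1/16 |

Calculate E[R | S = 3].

P(S = 3) = 5/16.
Σ R·P over the event = 5·(2/16) + 6·(3/16) = 7/4.
E[R | S = 3] = (7/4) / (5/16) = 28/5.

28/5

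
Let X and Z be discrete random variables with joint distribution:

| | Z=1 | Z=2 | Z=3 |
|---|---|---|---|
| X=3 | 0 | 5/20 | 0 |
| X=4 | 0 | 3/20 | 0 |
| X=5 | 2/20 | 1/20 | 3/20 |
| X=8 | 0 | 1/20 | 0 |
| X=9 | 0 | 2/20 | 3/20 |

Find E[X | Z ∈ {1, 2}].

P(Z ∈ {1, 2}) = 7/10.
Summing X·P(X=x,Z=y) over the conditioning event gives 17/5.
E[X | Z ∈ {1, 2}] = (17/5) / (7/10) = 34/7.

34/7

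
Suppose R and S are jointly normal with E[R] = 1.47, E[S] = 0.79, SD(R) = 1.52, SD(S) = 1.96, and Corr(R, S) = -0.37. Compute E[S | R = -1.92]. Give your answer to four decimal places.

The regression of S on R has slope ρ·σ_S/σ_R and passes through (μ_R, μ_S).
E[S | R=-1.92] = 0.79 + (-0.37)·(1.96/1.52)·(-1.92 − (1.47)) = 0.79 + (-0.47711)·(-3.39) = 2.4074.

2.4074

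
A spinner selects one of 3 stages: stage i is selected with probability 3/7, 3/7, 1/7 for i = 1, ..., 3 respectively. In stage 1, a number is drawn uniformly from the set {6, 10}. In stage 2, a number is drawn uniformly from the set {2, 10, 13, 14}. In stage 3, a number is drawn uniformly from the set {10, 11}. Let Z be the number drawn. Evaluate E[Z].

E[Z | stage 1] = (6+10)/2 = 8.
E[Z | stage 2] = (2+10+13+14)/4 = 39/4.
E[Z | stage 3] = (10+11)/2 = 21/2.
E[Z] = (3/7)·(8) + (3/7)·(39/4) + (1/7)·(21/2) = 255/28.

255/28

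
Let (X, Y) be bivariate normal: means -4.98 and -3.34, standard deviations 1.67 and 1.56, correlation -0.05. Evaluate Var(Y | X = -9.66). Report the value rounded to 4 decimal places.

2.4275

Var(Y | X=x) = (1 − ρ²)·σ_Y².
Var(Y | X=-9.66) = (1.56)²·(1 − (-0.05)²) = 2.4336·0.9975 = 2.4275.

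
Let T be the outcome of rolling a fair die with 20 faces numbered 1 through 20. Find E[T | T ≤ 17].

P(T ≤ 17) = 17/20.
E[T | T ≤ 17] = (153/20) / (17/20) = 9.

9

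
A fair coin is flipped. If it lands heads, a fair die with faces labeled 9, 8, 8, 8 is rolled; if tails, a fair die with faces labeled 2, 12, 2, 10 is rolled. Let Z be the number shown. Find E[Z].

E[Z | heads] = (9+8+8+8)/4 = 33/4.
E[Z | tails] = (2+12+2+10)/4 = 13/2.
By the law of total expectation,
E[Z] = (1/2)·(33/4) + (1/2)·(13/2) = 59/8.

59/8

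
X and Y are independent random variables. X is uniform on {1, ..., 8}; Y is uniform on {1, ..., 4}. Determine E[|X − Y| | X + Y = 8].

Outcomes with X + Y = 8: (4,4), (5,3), (6,2), (7,1), each with probability 1/32.
E[|X − Y| | X + Y = 8] = (0 + 2 + 4 + 6) / 4 = 3.

3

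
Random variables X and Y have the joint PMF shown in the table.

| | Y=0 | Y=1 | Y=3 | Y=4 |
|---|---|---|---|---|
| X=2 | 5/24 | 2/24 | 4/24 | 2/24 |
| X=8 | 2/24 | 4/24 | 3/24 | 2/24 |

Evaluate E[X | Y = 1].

6

P(Y = 1) = 1/4.
Σ X·P over the event = 2·(2/24) + 8·(4/24) = 3/2.
E[X | Y = 1] = (3/2) / (1/4) = 6.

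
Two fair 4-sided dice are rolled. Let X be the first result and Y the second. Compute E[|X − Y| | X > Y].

P(X > Y) = 3/8.
Summing |X−Y|·P(x,y) over outcomes with X > Y gives 5/8.
E[|X − Y| | X > Y] = (5/8) / (3/8) = 5/3.

5/3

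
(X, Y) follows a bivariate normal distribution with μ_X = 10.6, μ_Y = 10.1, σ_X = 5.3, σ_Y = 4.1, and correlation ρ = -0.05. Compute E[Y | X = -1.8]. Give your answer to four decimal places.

10.5796

The regression of Y on X has slope ρ·σ_Y/σ_X and passes through (μ_X, μ_Y).
E[Y | X=-1.8] = 10.1 + (-0.05)·(4.1/5.3)·(-1.8 − (10.6)) = 10.1 + (-0.038679)·(-12.4) = 10.5796.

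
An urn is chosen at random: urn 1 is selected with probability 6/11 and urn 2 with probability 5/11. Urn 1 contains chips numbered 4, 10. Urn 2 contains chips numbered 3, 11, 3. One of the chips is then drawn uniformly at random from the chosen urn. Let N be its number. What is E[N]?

211/33

E[N | urn 1] = (4+10)/2 = 7.
E[N | urn 2] = (3+11+3)/3 = 17/3.
By the law of total expectation,
E[N] = (6/11)·(7) + (5/11)·(17/3) = 211/33.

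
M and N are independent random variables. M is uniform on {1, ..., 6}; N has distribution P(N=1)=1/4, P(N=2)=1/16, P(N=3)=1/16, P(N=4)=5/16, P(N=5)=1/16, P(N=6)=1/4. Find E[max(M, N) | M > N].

87/19

P(M > N) = 19/48.
Summing max(M,N)·P(x,y) over outcomes with M > N gives 29/16.
E[max(M, N) | M > N] = (29/16) / (19/48) = 87/19.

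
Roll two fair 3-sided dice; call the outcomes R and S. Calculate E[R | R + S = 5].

5/2

Outcomes with R + S = 5: (2,3), (3,2), each with probability 1/9.
E[R | R + S = 5] = (2 + 3) / 2 = 5/2.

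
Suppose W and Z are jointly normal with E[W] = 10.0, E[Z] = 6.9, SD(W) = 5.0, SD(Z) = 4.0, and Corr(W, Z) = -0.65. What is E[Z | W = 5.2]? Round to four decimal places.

9.3960

The regression of Z on W has slope ρ·σ_Z/σ_W and passes through (μ_W, μ_Z).
E[Z | W=5.2] = 6.9 + (-0.65)·(4.0/5.0)·(5.2 − (10.0)) = 6.9 + (-0.52)·(-4.8) = 9.3960.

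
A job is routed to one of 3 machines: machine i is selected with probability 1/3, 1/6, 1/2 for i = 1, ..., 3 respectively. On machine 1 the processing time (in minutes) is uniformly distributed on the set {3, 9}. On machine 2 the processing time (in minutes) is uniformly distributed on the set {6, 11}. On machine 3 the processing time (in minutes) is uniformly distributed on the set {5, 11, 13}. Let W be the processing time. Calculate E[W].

33/4

E[W | machine 1] = (3+9)/2 = 6.
E[W | machine 2] = (6+11)/2 = 17/2.
E[W | machine 3] = (5+11+13)/3 = 29/3.
E[W] = (1/3)·(6) + (1/6)·(17/2) + (1/2)·(29/3) = 33/4.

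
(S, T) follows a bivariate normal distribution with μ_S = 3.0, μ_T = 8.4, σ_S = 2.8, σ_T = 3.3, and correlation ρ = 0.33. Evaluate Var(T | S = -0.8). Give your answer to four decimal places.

The conditional variance in a bivariate normal is σ_T²(1 − ρ²), independent of x.
Var(T | S=-0.8) = (3.3)²·(1 − (0.33)²) = 10.89·0.8911 = 9.7041.

9.7041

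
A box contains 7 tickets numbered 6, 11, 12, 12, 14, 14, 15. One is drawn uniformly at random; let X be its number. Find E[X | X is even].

P(X is even) = 5/7.
Σ over the event: 6·1/7 + 12·2/7 + 14·2/7 = 58/7.
E[X | X is even] = (58/7) / (5/7) = 58/5.

58/5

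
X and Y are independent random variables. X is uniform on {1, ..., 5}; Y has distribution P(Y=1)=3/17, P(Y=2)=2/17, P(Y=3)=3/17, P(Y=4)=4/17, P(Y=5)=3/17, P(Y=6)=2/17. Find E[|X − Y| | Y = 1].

2

P(Y = 1) = 3/17.
Summing |X−Y|·P(x,y) over outcomes with Y = 1 gives 6/17.
E[|X − Y| | Y = 1] = (6/17) / (3/17) = 2.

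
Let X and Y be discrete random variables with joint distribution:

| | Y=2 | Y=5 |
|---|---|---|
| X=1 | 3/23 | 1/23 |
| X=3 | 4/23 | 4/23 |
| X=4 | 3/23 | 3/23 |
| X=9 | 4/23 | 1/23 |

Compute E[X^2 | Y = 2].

P(Y = 2) = 14/23.
Σ X^2·P over the event = 1·(3/23) + 9·(4/23) + 16·(3/23) + 81·(4/23) = 411/23.
E[X^2 | Y = 2] = (411/23) / (14/23) = 411/14.

411/14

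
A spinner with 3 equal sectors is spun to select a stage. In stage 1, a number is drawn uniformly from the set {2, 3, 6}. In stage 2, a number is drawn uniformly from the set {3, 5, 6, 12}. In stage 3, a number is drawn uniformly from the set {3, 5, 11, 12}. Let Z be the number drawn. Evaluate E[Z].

E[Z | stage 1] = (2+3+6)/3 = 11/3.
E[Z | stage 2] = (3+5+6+12)/4 = 13/2.
E[Z | stage 3] = (3+5+11+12)/4 = 31/4.
By the law of total expectation,
E[Z] = (1/3)·(11/3) + (1/3)·(13/2) + (1/3)·(31/4) = 215/36.

215/36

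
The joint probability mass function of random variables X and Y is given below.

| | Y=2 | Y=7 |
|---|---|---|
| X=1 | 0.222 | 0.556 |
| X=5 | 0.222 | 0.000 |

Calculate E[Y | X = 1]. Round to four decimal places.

P(X = 1) = 0.778.
Σ Y·P over the event = 2·(0.222) + 7·(0.556) = 4.336.
E[Y | X = 1] = (4.336) / (0.778) = 5.5733.

5.5733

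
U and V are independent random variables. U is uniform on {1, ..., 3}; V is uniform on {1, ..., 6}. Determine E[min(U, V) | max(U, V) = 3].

9/5

P(max(U, V) = 3) = 5/18.
Summing min(U,V)·P(x,y) over outcomes with max(U, V) = 3 gives 1/2.
E[min(U, V) | max(U, V) = 3] = (1/2) / (5/18) = 9/5.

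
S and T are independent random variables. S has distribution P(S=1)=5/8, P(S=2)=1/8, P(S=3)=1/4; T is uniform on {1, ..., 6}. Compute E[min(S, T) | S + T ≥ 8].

14/5

P(S + T ≥ 8) = 5/48.
Summing min(S,T)·P(x,y) over outcomes with S + T ≥ 8 gives 7/24.
E[min(S, T) | S + T ≥ 8] = (7/24) / (5/48) = 14/5.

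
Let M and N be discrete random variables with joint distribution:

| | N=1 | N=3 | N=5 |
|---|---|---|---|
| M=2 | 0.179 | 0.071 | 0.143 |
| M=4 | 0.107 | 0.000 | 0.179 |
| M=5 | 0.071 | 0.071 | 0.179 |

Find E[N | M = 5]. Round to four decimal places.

P(M = 5) = 0.321.
Σ N·P over the event = 1·(0.071) + 3·(0.071) + 5·(0.179) = 1.179.
E[N | M = 5] = (1.179) / (0.321) = 3.6729.

3.6729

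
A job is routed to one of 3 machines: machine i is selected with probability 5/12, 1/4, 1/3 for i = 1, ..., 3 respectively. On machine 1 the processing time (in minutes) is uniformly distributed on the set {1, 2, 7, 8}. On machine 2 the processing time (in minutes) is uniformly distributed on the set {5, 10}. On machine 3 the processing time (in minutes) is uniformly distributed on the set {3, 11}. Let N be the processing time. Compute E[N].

73/12

E[N | machine 1] = (1+2+7+8)/4 = 9/2.
E[N | machine 2] = (5+10)/2 = 15/2.
E[N | machine 3] = (3+11)/2 = 7.
By the law of total expectation,
E[N] = (5/12)·(9/2) + (1/4)·(15/2) + (1/3)·(7) = 73/12.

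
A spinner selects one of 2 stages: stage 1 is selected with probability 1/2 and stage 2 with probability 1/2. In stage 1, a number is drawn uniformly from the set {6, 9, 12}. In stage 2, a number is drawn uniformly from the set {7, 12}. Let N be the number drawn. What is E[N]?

E[N | stage 1] = (6+9+12)/3 = 9.
E[N | stage 2] = (7+12)/2 = 19/2.
By the law of total expectation,
E[N] = (1/2)·(9) + (1/2)·(19/2) = 37/4.

37/4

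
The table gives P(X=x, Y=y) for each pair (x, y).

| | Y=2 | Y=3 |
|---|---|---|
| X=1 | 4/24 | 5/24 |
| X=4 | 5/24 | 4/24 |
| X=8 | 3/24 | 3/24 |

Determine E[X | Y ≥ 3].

15/4

P(Y ≥ 3) = 1/2.
Summing X·P(X=x,Y=y) over the conditioning event gives 15/8.
E[X | Y ≥ 3] = (15/8) / (1/2) = 15/4.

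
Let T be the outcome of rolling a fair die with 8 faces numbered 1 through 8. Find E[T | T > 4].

13/2

Given T > 4, T is equally likely to be any of {5, 6, 7, 8}.
E[T | T > 4] = (5 + 6 + 7 + 8) / 4 = 13/2.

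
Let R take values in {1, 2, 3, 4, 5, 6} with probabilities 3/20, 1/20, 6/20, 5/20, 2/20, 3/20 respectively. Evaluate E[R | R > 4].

28/5

P(R > 4) = 1/4.
Σ over the event: 5·1/10 + 6·3/20 = 7/5.
E[R | R > 4] = (7/5) / (1/4) = 28/5.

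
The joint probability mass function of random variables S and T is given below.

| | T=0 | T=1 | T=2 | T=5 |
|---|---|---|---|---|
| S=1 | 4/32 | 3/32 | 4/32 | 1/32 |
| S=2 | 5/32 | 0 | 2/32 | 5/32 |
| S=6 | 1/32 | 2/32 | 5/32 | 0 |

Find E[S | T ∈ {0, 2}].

P(T ∈ {0, 2}) = 21/32.
Σ S·P over the event = 1·(4/32) + 1·(4/32) + 2·(5/32) + 2·(2/32) + 6·(1/32) + 6·(5/32) = 29/16.
E[S | T ∈ {0, 2}] = (29/16) / (21/32) = 58/21.

58/21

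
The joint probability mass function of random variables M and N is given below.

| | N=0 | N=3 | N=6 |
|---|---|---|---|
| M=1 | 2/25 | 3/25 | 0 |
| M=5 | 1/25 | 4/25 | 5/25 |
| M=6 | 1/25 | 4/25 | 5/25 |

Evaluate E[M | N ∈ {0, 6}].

34/7

P(N ∈ {0, 6}) = 14/25.
Σ M·P over the event = 1·(2/25) + 5·(1/25) + 5·(5/25) + 6·(1/25) + 6·(5/25) = 68/25.
E[M | N ∈ {0, 6}] = (68/25) / (14/25) = 34/7.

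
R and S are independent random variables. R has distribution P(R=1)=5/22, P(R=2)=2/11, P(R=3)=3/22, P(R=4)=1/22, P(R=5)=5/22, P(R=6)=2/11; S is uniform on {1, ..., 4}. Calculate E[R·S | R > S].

P(R > S) = 49/88.
Summing RS·P(x,y) over outcomes with R > S gives 549/88.
E[R·S | R > S] = (549/88) / (49/88) = 549/49.

549/49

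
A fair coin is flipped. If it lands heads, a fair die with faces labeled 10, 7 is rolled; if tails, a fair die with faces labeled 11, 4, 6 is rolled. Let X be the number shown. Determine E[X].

E[X | heads] = (10+7)/2 = 17/2.
E[X | tails] = (11+4+6)/3 = 7.
E[X] = (1/2)·(17/2) + (1/2)·(7) = 31/4.

31/4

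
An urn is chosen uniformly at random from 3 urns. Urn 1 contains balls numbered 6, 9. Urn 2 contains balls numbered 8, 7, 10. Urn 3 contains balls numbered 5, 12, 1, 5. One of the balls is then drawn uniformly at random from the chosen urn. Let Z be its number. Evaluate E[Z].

E[Z | urn 1] = (6+9)/2 = 15/2.
E[Z | urn 2] = (8+7+10)/3 = 25/3.
E[Z | urn 3] = (5+12+1+5)/4 = 23/4.
By the law of total expectation,
E[Z] = (1/3)·(15/2) + (1/3)·(25/3) + (1/3)·(23/4) = 259/36.

259/36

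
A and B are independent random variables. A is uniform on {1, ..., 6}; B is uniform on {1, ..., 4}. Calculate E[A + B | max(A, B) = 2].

10/3

Outcomes with max(A, B) = 2: (1,2), (2,1), (2,2), each with probability 1/24.
E[A + B | max(A, B) = 2] = (3 + 3 + 4) / 3 = 10/3.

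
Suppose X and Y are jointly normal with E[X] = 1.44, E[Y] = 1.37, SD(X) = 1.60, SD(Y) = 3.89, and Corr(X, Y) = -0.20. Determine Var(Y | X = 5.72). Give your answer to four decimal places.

For a bivariate normal, Var(Y | X=x) = σ_Y²(1 − ρ²).
Var(Y | X=5.72) = (3.89)²·(1 − (-0.20)²) = 15.1321·0.96 = 14.5268.

14.5268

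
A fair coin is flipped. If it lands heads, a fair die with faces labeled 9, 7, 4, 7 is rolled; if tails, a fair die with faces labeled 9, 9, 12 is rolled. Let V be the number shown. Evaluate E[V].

67/8

E[V | heads] = (9+7+4+7)/4 = 27/4.
E[V | tails] = (9+9+12)/3 = 10.
E[V] = (1/2)·(27/4) + (1/2)·(10) = 67/8.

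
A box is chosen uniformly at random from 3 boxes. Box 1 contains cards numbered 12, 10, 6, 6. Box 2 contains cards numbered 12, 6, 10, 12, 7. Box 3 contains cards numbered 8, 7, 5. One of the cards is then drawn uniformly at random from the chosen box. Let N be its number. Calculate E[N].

737/90

E[N | box 1] = (12+10+6+6)/4 = 17/2.
E[N | box 2] = (12+6+10+12+7)/5 = 47/5.
E[N | box 3] = (8+7+5)/3 = 20/3.
E[N] = (1/3)·(17/2) + (1/3)·(47/5) + (1/3)·(20/3) = 737/90.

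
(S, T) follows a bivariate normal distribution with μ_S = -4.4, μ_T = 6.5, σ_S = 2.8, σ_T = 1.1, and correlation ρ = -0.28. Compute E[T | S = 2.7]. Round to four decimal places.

E[T | S=x] = μ_T + ρ(σ_T/σ_S)(x − μ_S) for jointly normal variables.
E[T | S=2.7] = 6.5 + (-0.28)·(1.1/2.8)·(2.7 − (-4.4)) = 6.5 + (-0.11)·(7.1) = 5.7190.

5.7190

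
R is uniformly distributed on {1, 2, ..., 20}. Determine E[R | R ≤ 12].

13/2

Given R ≤ 12, R is equally likely to be any of {1, 2, 3, 4, 5, 6, 7, 8, 9, 10, 11, 12}.
E[R | R ≤ 12] = (1 + 2 + 3 + 4 + 5 + 6 + 7 + 8 + 9 + 10 + 11 + 12) / 12 = 13/2.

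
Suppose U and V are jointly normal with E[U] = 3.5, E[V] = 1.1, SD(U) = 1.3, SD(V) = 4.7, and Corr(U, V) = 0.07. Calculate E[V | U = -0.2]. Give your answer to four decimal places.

0.1636

For a bivariate normal, E[V | U=x] = μ_V + ρ·(σ_V/σ_U)·(x − μ_U).
E[V | U=-0.2] = 1.1 + (0.07)·(4.7/1.3)·(-0.2 − (3.5)) = 1.1 + (0.25308)·(-3.7) = 0.1636.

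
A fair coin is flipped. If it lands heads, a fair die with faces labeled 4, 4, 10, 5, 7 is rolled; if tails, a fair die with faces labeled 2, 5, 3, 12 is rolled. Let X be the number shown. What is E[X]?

E[X | heads] = (4+4+10+5+7)/5 = 6.
E[X | tails] = (2+5+3+12)/4 = 11/2.
E[X] = (1/2)·(6) + (1/2)·(11/2) = 23/4.

23/4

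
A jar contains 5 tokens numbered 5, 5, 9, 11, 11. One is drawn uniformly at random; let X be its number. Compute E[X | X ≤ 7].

5

P(X ≤ 7) = 2/5.
Σ over the event: 5·2/5 = 2.
E[X | X ≤ 7] = (2) / (2/5) = 5.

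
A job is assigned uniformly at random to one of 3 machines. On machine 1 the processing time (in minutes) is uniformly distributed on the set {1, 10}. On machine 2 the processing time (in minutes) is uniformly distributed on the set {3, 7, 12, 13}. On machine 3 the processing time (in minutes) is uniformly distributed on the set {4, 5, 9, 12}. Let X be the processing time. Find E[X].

29/4

E[X | machine 1] = (1+10)/2 = 11/2.
E[X | machine 2] = (3+7+12+13)/4 = 35/4.
E[X | machine 3] = (4+5+9+12)/4 = 15/2.
By the law of total expectation,
E[X] = (1/3)·(11/2) + (1/3)·(35/4) + (1/3)·(15/2) = 29/4.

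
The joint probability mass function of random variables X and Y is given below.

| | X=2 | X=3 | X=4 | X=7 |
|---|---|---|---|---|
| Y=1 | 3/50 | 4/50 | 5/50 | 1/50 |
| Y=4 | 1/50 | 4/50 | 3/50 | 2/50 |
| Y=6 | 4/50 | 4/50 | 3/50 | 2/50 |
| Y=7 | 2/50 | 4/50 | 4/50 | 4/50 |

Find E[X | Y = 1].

45/13

P(Y = 1) = 13/50.
Σ X·P over the event = 2·(3/50) + 3·(4/50) + 4·(5/50) + 7·(1/50) = 9/10.
E[X | Y = 1] = (9/10) / (13/50) = 45/13.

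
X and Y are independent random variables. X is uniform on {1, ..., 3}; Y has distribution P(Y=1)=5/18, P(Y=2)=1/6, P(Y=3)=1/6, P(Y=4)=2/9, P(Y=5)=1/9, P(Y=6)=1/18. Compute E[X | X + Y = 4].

24/11

P(X + Y = 4) = 11/54.
Summing X·P(x,y) over outcomes with X + Y = 4 gives 4/9.
E[X | X + Y = 4] = (4/9) / (11/54) = 24/11.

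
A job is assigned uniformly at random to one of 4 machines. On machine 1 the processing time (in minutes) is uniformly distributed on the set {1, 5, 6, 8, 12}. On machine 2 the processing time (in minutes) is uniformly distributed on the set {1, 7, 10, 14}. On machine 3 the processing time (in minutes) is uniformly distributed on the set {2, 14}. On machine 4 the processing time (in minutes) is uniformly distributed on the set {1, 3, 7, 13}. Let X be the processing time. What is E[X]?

E[X | machine 1] = (1+5+6+8+12)/5 = 32/5.
E[X | machine 2] = (1+7+10+14)/4 = 8.
E[X | machine 3] = (2+14)/2 = 8.
E[X | machine 4] = (1+3+7+13)/4 = 6.
By the law of total expectation,
E[X] = (1/4)·(32/5) + (1/4)·(8) + (1/4)·(8) + (1/4)·(6) = 71/10.

71/10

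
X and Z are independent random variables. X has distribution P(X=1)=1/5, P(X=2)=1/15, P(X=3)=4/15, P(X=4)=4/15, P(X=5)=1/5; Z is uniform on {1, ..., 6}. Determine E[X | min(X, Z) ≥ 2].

P(min(X, Z) ≥ 2) = 2/3.
Summing X·P(x,y) over outcomes with min(X, Z) ≥ 2 gives 5/2.
E[X | min(X, Z) ≥ 2] = (5/2) / (2/3) = 15/4.

15/4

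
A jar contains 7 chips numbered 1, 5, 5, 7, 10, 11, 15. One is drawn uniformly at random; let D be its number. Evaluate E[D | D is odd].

22/3

P(D is odd) = 6/7.
Σ over the event: 1·1/7 + 5·2/7 + 7·1/7 + 11·1/7 + 15·1/7 = 44/7.
E[D | D is odd] = (44/7) / (6/7) = 22/3.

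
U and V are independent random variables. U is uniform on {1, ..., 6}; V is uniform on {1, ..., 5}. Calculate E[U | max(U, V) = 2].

5/3

Outcomes with max(U, V) = 2: (1,2), (2,1), (2,2), each with probability 1/30.
E[U | max(U, V) = 2] = (1 + 2 + 2) / 3 = 5/3.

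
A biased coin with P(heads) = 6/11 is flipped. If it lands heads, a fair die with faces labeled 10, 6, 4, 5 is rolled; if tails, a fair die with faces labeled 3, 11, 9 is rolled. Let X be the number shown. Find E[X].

455/66

E[X | heads] = (10+6+4+5)/4 = 25/4.
E[X | tails] = (3+11+9)/3 = 23/3.
E[X] = (6/11)·(25/4) + (5/11)·(23/3) = 455/66.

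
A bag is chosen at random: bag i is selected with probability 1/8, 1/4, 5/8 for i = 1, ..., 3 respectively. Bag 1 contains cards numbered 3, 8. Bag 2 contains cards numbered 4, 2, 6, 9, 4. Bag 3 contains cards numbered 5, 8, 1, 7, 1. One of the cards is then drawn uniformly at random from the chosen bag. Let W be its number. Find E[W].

75/16

E[W | bag 1] = (3+8)/2 = 11/2.
E[W | bag 2] = (4+2+6+9+4)/5 = 5.
E[W | bag 3] = (5+8+1+7+1)/5 = 22/5.
By the law of total expectation,
E[W] = (1/8)·(11/2) + (1/4)·(5) + (5/8)·(22/5) = 75/16.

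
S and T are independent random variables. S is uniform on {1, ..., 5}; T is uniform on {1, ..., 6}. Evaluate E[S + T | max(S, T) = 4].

44/7

Outcomes with max(S, T) = 4: (1,4), (2,4), (3,4), (4,1), (4,2), (4,3), (4,4), each with probability 1/30.
E[S + T | max(S, T) = 4] = (5 + 6 + 7 + 5 + 6 + 7 + 8) / 7 = 44/7.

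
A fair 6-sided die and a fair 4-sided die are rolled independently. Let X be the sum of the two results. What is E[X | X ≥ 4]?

136/21

P(X ≥ 4) = 7/8.
Σ over the event: 4·1/8 + 5·1/6 + 6·1/6 + 7·1/6 + 8·1/8 + 9·1/12 + 10·1/24 = 17/3.
E[X | X ≥ 4] = (17/3) / (7/8) = 136/21.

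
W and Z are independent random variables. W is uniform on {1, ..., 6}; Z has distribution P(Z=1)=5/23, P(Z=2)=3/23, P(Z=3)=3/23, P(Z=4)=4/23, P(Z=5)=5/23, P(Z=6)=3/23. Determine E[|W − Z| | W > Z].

140/59

P(W > Z) = 59/138.
Summing |W−Z|·P(x,y) over outcomes with W > Z gives 70/69.
E[|W − Z| | W > Z] = (70/69) / (59/138) = 140/59.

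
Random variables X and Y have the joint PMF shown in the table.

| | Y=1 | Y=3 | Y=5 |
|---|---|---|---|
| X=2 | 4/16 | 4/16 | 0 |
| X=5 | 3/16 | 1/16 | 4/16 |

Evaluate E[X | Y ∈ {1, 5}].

P(Y ∈ {1, 5}) = 11/16.
Summing X·P(X=x,Y=y) over the conditioning event gives 43/16.
E[X | Y ∈ {1, 5}] = (43/16) / (11/16) = 43/11.

43/11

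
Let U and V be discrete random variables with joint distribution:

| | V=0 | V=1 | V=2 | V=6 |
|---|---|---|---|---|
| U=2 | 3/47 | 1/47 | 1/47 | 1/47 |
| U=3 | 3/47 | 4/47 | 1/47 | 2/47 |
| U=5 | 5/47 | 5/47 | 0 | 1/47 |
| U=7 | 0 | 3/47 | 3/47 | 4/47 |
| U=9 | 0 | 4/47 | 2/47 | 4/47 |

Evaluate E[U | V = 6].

P(V = 6) = 12/47.
Summing U·P(U=x,V=y) over the conditioning event gives 77/47.
E[U | V = 6] = (77/47) / (12/47) = 77/12.

77/12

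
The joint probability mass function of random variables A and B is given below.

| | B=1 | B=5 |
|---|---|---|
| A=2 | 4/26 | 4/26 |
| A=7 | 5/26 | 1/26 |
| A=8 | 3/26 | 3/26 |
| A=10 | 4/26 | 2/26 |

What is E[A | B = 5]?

59/10

P(B = 5) = 5/13.
Σ A·P over the event = 2·(4/26) + 7·(1/26) + 8·(3/26) + 10·(2/26) = 59/26.
E[A | B = 5] = (59/26) / (5/13) = 59/10.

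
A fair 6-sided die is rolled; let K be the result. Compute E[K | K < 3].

3/2

Given K < 3, K is equally likely to be any of {1, 2}.
E[K | K < 3] = (1 + 2) / 2 = 3/2.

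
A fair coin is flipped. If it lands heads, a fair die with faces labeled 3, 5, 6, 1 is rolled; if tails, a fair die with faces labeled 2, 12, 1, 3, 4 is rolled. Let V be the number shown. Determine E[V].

163/40

E[V | heads] = (3+5+6+1)/4 = 15/4.
E[V | tails] = (2+12+1+3+4)/5 = 22/5.
E[V] = (1/2)·(15/4) + (1/2)·(22/5) = 163/40.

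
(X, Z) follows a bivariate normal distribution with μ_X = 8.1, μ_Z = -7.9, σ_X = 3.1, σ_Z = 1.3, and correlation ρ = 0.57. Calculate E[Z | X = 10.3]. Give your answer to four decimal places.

For a bivariate normal, E[Z | X=x] = μ_Z + ρ·(σ_Z/σ_X)·(x − μ_X).
E[Z | X=10.3] = -7.9 + (0.57)·(1.3/3.1)·(10.3 − (8.1)) = -7.9 + (0.23903)·(2.2) = -7.3741.

-7.3741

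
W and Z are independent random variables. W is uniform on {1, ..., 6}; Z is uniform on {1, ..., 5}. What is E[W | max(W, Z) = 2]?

5/3

Outcomes with max(W, Z) = 2: (1,2), (2,1), (2,2), each with probability 1/30.
E[W | max(W, Z) = 2] = (1 + 2 + 2) / 3 = 5/3.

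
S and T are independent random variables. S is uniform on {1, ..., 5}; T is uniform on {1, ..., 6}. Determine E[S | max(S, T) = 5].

Outcomes with max(S, T) = 5: (1,5), (2,5), (3,5), (4,5), (5,1), (5,2), (5,3), (5,4), (5,5), each with probability 1/30.
E[S | max(S, T) = 5] = (1 + 2 + 3 + 4 + 5 + 5 + 5 + 5 + 5) / 9 = 35/9.

35/9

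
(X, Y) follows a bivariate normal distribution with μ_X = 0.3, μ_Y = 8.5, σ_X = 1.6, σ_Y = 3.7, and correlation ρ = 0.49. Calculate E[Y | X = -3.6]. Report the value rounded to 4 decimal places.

For a bivariate normal, E[Y | X=x] = μ_Y + ρ·(σ_Y/σ_X)·(x − μ_X).
E[Y | X=-3.6] = 8.5 + (0.49)·(3.7/1.6)·(-3.6 − (0.3)) = 8.5 + (1.13312)·(-3.9) = 4.0808.

4.0808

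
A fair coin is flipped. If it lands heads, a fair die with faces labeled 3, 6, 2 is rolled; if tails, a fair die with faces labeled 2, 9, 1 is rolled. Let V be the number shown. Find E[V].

E[V | heads] = (3+6+2)/3 = 11/3.
E[V | tails] = (2+9+1)/3 = 4.
By the law of total expectation,
E[V] = (1/2)·(11/3) + (1/2)·(4) = 23/6.

23/6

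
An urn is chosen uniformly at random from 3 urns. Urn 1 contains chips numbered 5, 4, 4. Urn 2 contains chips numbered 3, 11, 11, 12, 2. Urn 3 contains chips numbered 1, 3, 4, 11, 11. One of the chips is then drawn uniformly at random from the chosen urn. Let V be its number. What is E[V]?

E[V | urn 1] = (5+4+4)/3 = 13/3.
E[V | urn 2] = (3+11+11+12+2)/5 = 39/5.
E[V | urn 3] = (1+3+4+11+11)/5 = 6.
E[V] = (1/3)·(13/3) + (1/3)·(39/5) + (1/3)·(6) = 272/45.

272/45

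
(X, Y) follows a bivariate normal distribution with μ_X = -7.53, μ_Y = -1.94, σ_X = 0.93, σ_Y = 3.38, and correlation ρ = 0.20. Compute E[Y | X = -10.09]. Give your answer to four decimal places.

The regression of Y on X has slope ρ·σ_Y/σ_X and passes through (μ_X, μ_Y).
E[Y | X=-10.09] = -1.94 + (0.20)·(3.38/0.93)·(-10.09 − (-7.53)) = -1.94 + (0.72688)·(-2.56) = -3.8008.

-3.8008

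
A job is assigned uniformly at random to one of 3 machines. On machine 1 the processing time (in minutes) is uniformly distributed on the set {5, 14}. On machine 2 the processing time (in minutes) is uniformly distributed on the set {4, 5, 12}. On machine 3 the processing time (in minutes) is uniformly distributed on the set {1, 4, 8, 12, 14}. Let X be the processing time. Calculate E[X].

E[X | machine 1] = (5+14)/2 = 19/2.
E[X | machine 2] = (4+5+12)/3 = 7.
E[X | machine 3] = (1+4+8+12+14)/5 = 39/5.
By the law of total expectation,
E[X] = (1/3)·(19/2) + (1/3)·(7) + (1/3)·(39/5) = 81/10.

81/10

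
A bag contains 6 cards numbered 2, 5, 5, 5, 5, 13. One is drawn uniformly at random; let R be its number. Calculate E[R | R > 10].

13

P(R > 10) = 1/6.
Σ over the event: 13·1/6 = 13/6.
E[R | R > 10] = (13/6) / (1/6) = 13.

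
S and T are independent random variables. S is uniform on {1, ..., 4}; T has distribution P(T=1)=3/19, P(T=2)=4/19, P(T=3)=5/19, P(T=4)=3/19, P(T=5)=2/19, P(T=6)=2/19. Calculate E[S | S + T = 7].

P(S + T = 7) = 3/19.
Summing S·P(x,y) over outcomes with S + T = 7 gives 35/76.
E[S | S + T = 7] = (35/76) / (3/19) = 35/12.

35/12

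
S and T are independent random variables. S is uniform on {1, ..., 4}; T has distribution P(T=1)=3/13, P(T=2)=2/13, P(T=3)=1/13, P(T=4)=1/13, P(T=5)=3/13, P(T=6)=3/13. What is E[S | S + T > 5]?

P(S + T > 5) = 31/52.
Summing S·P(x,y) over outcomes with S + T > 5 gives 21/13.
E[S | S + T > 5] = (21/13) / (31/52) = 84/31.

84/31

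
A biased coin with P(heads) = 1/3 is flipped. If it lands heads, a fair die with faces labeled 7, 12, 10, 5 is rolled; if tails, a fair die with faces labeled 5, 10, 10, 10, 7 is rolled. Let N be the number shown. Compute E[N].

E[N | heads] = (7+12+10+5)/4 = 17/2.
E[N | tails] = (5+10+10+10+7)/5 = 42/5.
E[N] = (1/3)·(17/2) + (2/3)·(42/5) = 253/30.

253/30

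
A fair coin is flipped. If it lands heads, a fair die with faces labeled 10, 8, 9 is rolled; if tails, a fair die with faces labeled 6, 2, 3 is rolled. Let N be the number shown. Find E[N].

19/3

E[N | heads] = (10+8+9)/3 = 9.
E[N | tails] = (6+2+3)/3 = 11/3.
By the law of total expectation,
E[N] = (1/2)·(9) + (1/2)·(11/3) = 19/3.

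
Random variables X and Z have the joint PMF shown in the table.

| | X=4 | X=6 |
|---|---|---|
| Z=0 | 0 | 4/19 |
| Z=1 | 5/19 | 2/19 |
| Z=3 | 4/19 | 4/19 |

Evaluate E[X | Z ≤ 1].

P(Z ≤ 1) = 11/19.
Summing X·P(X=x,Z=y) over the conditioning event gives 56/19.
E[X | Z ≤ 1] = (56/19) / (11/19) = 56/11.

56/11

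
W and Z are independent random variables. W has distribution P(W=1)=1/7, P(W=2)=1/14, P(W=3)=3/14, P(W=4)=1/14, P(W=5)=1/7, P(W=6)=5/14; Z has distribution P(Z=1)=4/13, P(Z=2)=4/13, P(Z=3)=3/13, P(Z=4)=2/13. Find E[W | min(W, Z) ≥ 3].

53/11

P(min(W, Z) ≥ 3) = 55/182.
Summing W·P(x,y) over outcomes with min(W, Z) ≥ 3 gives 265/182.
E[W | min(W, Z) ≥ 3] = (265/182) / (55/182) = 53/11.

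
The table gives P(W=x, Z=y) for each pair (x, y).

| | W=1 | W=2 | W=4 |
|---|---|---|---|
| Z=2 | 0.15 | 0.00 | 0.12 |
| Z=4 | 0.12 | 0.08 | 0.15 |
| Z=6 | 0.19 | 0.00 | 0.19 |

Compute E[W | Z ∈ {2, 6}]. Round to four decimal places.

2.4308

P(Z ∈ {2, 6}) = 0.65.
Σ W·P over the event = 1·(0.15) + 1·(0.19) + 4·(0.12) + 4·(0.19) = 1.58.
E[W | Z ∈ {2, 6}] = (1.58) / (0.65) = 2.4308.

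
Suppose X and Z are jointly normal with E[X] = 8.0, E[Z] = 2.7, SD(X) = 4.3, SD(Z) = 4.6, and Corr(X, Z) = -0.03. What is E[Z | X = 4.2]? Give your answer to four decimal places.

E[Z | X=x] = μ_Z + ρ(σ_Z/σ_X)(x − μ_X) for jointly normal variables.
E[Z | X=4.2] = 2.7 + (-0.03)·(4.6/4.3)·(4.2 − (8.0)) = 2.7 + (-0.032093)·(-3.8) = 2.8220.

2.8220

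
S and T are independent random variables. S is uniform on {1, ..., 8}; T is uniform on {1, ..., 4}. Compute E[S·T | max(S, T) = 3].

27/5

Outcomes with max(S, T) = 3: (1,3), (2,3), (3,1), (3,2), (3,3), each with probability 1/32.
E[S·T | max(S, T) = 3] = (3 + 6 + 3 + 6 + 9) / 5 = 27/5.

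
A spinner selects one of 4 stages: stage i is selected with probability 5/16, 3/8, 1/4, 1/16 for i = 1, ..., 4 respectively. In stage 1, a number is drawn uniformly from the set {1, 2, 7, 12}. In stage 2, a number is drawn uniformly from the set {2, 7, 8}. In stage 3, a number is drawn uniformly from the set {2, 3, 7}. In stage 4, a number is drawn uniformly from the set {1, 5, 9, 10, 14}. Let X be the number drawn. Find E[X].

E[X | stage 1] = (1+2+7+12)/4 = 11/2.
E[X | stage 2] = (2+7+8)/3 = 17/3.
E[X | stage 3] = (2+3+7)/3 = 4.
E[X | stage 4] = (1+5+9+10+14)/5 = 39/5.
E[X] = (5/16)·(11/2) + (3/8)·(17/3) + (1/4)·(4) + (1/16)·(39/5) = 853/160.

853/160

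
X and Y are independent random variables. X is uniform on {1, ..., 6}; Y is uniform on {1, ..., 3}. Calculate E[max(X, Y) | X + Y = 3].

Outcomes with X + Y = 3: (1,2), (2,1), each with probability 1/18.
E[max(X, Y) | X + Y = 3] = (2 + 2) / 2 = 2.

2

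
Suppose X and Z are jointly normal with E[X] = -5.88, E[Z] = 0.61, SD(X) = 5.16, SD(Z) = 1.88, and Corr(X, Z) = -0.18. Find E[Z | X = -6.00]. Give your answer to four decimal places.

E[Z | X=x] = μ_Z + ρ(σ_Z/σ_X)(x − μ_X) for jointly normal variables.
E[Z | X=-6.00] = 0.61 + (-0.18)·(1.88/5.16)·(-6.00 − (-5.88)) = 0.61 + (-0.065581)·(-0.12) = 0.6179.

0.6179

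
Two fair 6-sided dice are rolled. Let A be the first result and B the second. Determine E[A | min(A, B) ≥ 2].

P(min(A, B) ≥ 2) = 25/36.
Summing A·P(x,y) over outcomes with min(A, B) ≥ 2 gives 25/9.
E[A | min(A, B) ≥ 2] = (25/9) / (25/36) = 4.

4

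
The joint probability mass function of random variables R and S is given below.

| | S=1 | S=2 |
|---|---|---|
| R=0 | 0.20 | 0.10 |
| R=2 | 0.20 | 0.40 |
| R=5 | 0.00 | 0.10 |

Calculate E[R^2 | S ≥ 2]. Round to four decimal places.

6.8333

P(S ≥ 2) = 0.60.
Σ R^2·P over the event = 0·(0.10) + 4·(0.40) + 25·(0.10) = 4.10.
E[R^2 | S ≥ 2] = (4.10) / (0.60) = 6.8333.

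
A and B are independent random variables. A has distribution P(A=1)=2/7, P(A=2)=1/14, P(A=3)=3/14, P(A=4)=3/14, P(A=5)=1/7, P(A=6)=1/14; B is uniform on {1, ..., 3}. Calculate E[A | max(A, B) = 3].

P(max(A, B) = 3) = 1/3.
Summing A·P(x,y) over outcomes with max(A, B) = 3 gives 11/14.
E[A | max(A, B) = 3] = (11/14) / (1/3) = 33/14.

33/14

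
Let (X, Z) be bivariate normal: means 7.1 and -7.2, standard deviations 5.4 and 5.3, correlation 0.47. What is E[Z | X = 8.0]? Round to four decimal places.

-6.7848

The regression of Z on X has slope ρ·σ_Z/σ_X and passes through (μ_X, μ_Z).
E[Z | X=8.0] = -7.2 + (0.47)·(5.3/5.4)·(8.0 − (7.1)) = -7.2 + (0.4613)·(0.9) = -6.7848.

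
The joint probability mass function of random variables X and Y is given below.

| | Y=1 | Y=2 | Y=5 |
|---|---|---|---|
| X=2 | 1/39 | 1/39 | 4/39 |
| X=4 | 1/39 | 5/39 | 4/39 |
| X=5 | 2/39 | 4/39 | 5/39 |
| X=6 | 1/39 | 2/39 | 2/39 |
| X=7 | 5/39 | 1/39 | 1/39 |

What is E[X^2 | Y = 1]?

351/10

P(Y = 1) = 10/39.
Σ X^2·P over the event = 4·(1/39) + 16·(1/39) + 25·(2/39) + 36·(1/39) + 49·(5/39) = 9.
E[X^2 | Y = 1] = (9) / (10/39) = 351/10.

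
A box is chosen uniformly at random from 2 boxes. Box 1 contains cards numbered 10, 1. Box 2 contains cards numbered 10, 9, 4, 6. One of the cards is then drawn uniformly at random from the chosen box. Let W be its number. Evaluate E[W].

51/8

E[W | box 1] = (10+1)/2 = 11/2.
E[W | box 2] = (10+9+4+6)/4 = 29/4.
By the law of total expectation,
E[W] = (1/2)·(11/2) + (1/2)·(29/4) = 51/8.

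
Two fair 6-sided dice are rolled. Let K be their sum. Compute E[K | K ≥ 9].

P(K ≥ 9) = 5/18.
Σ over the event: 9·1/9 + 10·1/12 + 11·1/18 + 12·1/36 = 25/9.
E[K | K ≥ 9] = (25/9) / (5/18) = 10.

10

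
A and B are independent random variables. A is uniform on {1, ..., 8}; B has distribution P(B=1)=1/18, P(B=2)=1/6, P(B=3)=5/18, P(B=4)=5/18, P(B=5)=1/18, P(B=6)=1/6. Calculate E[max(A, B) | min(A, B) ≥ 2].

93/17

P(min(A, B) ≥ 2) = 119/144.
Summing max(A,B)·P(x,y) over outcomes with min(A, B) ≥ 2 gives 217/48.
E[max(A, B) | min(A, B) ≥ 2] = (217/48) / (119/144) = 93/17.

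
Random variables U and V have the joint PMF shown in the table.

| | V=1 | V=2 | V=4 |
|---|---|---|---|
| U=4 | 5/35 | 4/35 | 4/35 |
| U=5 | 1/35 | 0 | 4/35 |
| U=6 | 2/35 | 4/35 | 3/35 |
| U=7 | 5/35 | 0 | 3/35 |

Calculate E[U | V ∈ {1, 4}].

49/9

P(V ∈ {1, 4}) = 27/35.
Σ U·P over the event = 4·(5/35) + 4·(4/35) + 5·(1/35) + 5·(4/35) + 6·(2/35) + 6·(3/35) + 7·(5/35) + 7·(3/35) = 21/5.
E[U | V ∈ {1, 4}] = (21/5) / (27/35) = 49/9.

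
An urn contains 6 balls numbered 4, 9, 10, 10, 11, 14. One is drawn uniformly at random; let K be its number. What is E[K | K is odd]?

P(K is odd) = 1/3.
Σ over the event: 9·1/6 + 11·1/6 = 10/3.
E[K | K is odd] = (10/3) / (1/3) = 10.

10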